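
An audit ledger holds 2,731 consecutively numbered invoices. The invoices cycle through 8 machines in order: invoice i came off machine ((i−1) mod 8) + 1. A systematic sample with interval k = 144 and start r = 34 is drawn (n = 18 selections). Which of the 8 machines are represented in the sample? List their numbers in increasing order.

2

Consecutive selections differ by k = 144, so their machine numbers differ by 144 mod 8 = 0.
gcd(144, 8) = 8, so the sample visits 8/8 = 1 distinct residues mod 8.
Start 34 is machine 2; the machines hit are 2.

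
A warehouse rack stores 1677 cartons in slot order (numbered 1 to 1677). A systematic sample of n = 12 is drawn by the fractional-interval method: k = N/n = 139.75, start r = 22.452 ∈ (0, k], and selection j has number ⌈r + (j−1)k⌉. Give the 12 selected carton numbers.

23, 163, 302, 442, 582, 722, 861, 1001, 1141, 1281, 1420, 1560

j=1: r + 0k = 22.452 → ⌈·⌉ = 23
j=2: r + 1k = 162.202 → ⌈·⌉ = 163
j=3: r + 2k = 301.952 → ⌈·⌉ = 302
j=4: r + 3k = 441.702 → ⌈·⌉ = 442
j=5: r + 4k = 581.452 → ⌈·⌉ = 582
j=6: r + 5k = 721.202 → ⌈·⌉ = 722
j=7: r + 6k = 860.952 → ⌈·⌉ = 861
j=8: r + 7k = 1000.702 → ⌈·⌉ = 1001
j=9: r + 8k = 1140.452 → ⌈·⌉ = 1141
j=10: r + 9k = 1280.202 → ⌈·⌉ = 1281
j=11: r + 10k = 1419.952 → ⌈·⌉ = 1420
j=12: r + 11k = 1559.702 → ⌈·⌉ = 1560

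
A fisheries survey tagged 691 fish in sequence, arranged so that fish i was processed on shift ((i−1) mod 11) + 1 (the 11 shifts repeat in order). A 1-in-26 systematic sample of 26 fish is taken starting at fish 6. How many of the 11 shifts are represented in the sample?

11

Consecutive selections differ by k = 26, so their shift numbers differ by 26 mod 11 = 4.
gcd(26, 11) = 1, so the sample visits 11/1 = 11 distinct residues mod 11.
Start 6 is shift 6; the shifts hit are 1, 2, 3, 4, 5, 6, 7, 8, 9, 10, 11.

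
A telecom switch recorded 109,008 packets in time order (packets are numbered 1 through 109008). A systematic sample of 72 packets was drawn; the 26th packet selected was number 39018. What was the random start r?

1168

k = 109008/72 = 1514
r = 39018 − (26−1)×1514 = 39018 − 37850 = 1168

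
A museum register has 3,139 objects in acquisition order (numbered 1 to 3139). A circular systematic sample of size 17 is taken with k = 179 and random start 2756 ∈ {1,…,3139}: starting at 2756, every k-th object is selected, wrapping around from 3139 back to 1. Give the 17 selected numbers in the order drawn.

2756, 2935, 3114, 154, 333, 512, 691, 870, 1049, 1228, 1407, 1586, 1765, 1944, 2123, 2302, 2481

Selection 1: 2756
Selection 2: 2756 + 179 = 2935
Selection 3: 2935 + 179 = 3114
Selection 4: 3114 + 179 = 3293 → 3293 − 3139 = 154
Selection 5: 154 + 179 = 333
Selection 6: 333 + 179 = 512
Selection 7: 512 + 179 = 691
Selection 8: 691 + 179 = 870
Selection 9: 870 + 179 = 1049
Selection 10: 1049 + 179 = 1228
Selection 11: 1228 + 179 = 1407
Selection 12: 1407 + 179 = 1586
Selection 13: 1586 + 179 = 1765
Selection 14: 1765 + 179 = 1944
Selection 15: 1944 + 179 = 2123
Selection 16: 2123 + 179 = 2302
Selection 17: 2302 + 179 = 2481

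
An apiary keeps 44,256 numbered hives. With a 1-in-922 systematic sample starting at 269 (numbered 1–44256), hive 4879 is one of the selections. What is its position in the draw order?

6

k = 922
position = (4879 − 269)/922 + 1 = 4610/922 + 1 = 5 + 1 = 6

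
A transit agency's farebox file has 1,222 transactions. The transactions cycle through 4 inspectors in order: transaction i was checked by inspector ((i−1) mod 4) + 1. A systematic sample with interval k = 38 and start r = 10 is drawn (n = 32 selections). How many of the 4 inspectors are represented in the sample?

Consecutive selections differ by k = 38, so their inspector numbers differ by 38 mod 4 = 2.
gcd(38, 4) = 2, so the sample visits 4/2 = 2 distinct residues mod 4.
Start 10 is inspector 2; the inspectors hit are 2, 4.

2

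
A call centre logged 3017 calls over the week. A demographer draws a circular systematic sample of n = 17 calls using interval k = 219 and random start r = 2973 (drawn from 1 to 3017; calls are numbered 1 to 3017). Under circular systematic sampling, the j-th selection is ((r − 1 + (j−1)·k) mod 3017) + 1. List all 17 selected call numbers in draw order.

Selection 1: 2973
Selection 2: 2973 + 219 = 3192 → 3192 − 3017 = 175
Selection 3: 175 + 219 = 394
Selection 4: 394 + 219 = 613
Selection 5: 613 + 219 = 832
Selection 6: 832 + 219 = 1051
Selection 7: 1051 + 219 = 1270
Selection 8: 1270 + 219 = 1489
Selection 9: 1489 + 219 = 1708
Selection 10: 1708 + 219 = 1927
Selection 11: 1927 + 219 = 2146
Selection 12: 2146 + 219 = 2365
Selection 13: 2365 + 219 = 2584
Selection 14: 2584 + 219 = 2803
Selection 15: 2803 + 219 = 3022 → 3022 − 3017 = 5
Selection 16: 5 + 219 = 224
Selection 17: 224 + 219 = 443

2973, 175, 394, 613, 832, 1051, 1270, 1489, 1708, 1927, 2146, 2365, 2584, 2803, 5, 224, 443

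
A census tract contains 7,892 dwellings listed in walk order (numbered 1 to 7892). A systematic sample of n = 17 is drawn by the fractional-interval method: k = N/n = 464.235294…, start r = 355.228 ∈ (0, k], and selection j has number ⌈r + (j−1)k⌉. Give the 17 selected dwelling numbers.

356, 820, 1284, 1748, 2213, 2677, 3141, 3605, 4070, 4534, 4998, 5462, 5927, 6391, 6855, 7319, 7783

j=1: r + 0k = 355.228 → ⌈·⌉ = 356
j=2: r + 1k = 819.463294… → ⌈·⌉ = 820
j=3: r + 2k = 1283.698588… → ⌈·⌉ = 1284
j=4: r + 3k = 1747.933882… → ⌈·⌉ = 1748
j=5: r + 4k = 2212.169176… → ⌈·⌉ = 2213
j=6: r + 5k = 2676.404470… → ⌈·⌉ = 2677
j=7: r + 6k = 3140.639764… → ⌈·⌉ = 3141
j=8: r + 7k = 3604.875058… → ⌈·⌉ = 3605
j=9: r + 8k = 4069.110352… → ⌈·⌉ = 4070
j=10: r + 9k = 4533.345647… → ⌈·⌉ = 4534
j=11: r + 10k = 4997.580941… → ⌈·⌉ = 4998
j=12: r + 11k = 5461.816235… → ⌈·⌉ = 5462
j=13: r + 12k = 5926.051529… → ⌈·⌉ = 5927
j=14: r + 13k = 6390.286823… → ⌈·⌉ = 6391
j=15: r + 14k = 6854.522117… → ⌈·⌉ = 6855
j=16: r + 15k = 7318.757411… → ⌈·⌉ = 7319
j=17: r + 16k = 7782.992705… → ⌈·⌉ = 7783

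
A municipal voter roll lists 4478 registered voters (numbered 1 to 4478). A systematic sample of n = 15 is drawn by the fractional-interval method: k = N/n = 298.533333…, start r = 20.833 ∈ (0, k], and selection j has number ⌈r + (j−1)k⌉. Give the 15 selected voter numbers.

j=1: r + 0k = 20.833 → ⌈·⌉ = 21
j=2: r + 1k = 319.366333… → ⌈·⌉ = 320
j=3: r + 2k = 617.899666… → ⌈·⌉ = 618
j=4: r + 3k = 916.433 → ⌈·⌉ = 917
j=5: r + 4k = 1214.966333… → ⌈·⌉ = 1215
j=6: r + 5k = 1513.499666… → ⌈·⌉ = 1514
j=7: r + 6k = 1812.033 → ⌈·⌉ = 1813
j=8: r + 7k = 2110.566333… → ⌈·⌉ = 2111
j=9: r + 8k = 2409.099666… → ⌈·⌉ = 2410
j=10: r + 9k = 2707.633 → ⌈·⌉ = 2708
j=11: r + 10k = 3006.166333… → ⌈·⌉ = 3007
j=12: r + 11k = 3304.699666… → ⌈·⌉ = 3305
j=13: r + 12k = 3603.233 → ⌈·⌉ = 3604
j=14: r + 13k = 3901.766333… → ⌈·⌉ = 3902
j=15: r + 14k = 4200.299666… → ⌈·⌉ = 4201

21, 320, 618, 917, 1215, 1514, 1813, 2111, 2410, 2708, 3007, 3305, 3604, 3902, 4201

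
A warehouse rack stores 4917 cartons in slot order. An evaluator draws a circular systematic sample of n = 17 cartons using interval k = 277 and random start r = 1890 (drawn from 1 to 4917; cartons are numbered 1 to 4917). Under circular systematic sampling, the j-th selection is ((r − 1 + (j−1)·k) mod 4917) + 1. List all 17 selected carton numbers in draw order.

1890, 2167, 2444, 2721, 2998, 3275, 3552, 3829, 4106, 4383, 4660, 20, 297, 574, 851, 1128, 1405

Selection 1: 1890
Selection 2: 1890 + 277 = 2167
Selection 3: 2167 + 277 = 2444
Selection 4: 2444 + 277 = 2721
Selection 5: 2721 + 277 = 2998
Selection 6: 2998 + 277 = 3275
Selection 7: 3275 + 277 = 3552
Selection 8: 3552 + 277 = 3829
Selection 9: 3829 + 277 = 4106
Selection 10: 4106 + 277 = 4383
Selection 11: 4383 + 277 = 4660
Selection 12: 4660 + 277 = 4937 → 4937 − 4917 = 20
Selection 13: 20 + 277 = 297
Selection 14: 297 + 277 = 574
Selection 15: 574 + 277 = 851
Selection 16: 851 + 277 = 1128
Selection 17: 1128 + 277 = 1405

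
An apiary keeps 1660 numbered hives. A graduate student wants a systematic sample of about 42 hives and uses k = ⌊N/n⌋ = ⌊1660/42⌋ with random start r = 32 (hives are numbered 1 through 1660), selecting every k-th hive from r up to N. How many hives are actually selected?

k = ⌊1660/42⌋ = 39
Achieved size = ⌊(1660 − 32)/39⌋ + 1 = ⌊1628/39⌋ + 1 = 41 + 1 = 42
(last selection: 32 + 41×39 = 1631 ≤ 1660; next would be 1670 > 1660)

42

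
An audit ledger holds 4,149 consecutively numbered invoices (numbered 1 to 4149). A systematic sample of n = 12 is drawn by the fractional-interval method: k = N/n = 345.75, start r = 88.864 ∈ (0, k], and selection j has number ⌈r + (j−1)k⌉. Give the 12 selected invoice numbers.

89, 435, 781, 1127, 1472, 1818, 2164, 2510, 2855, 3201, 3547, 3893

j=1: r + 0k = 88.864 → ⌈·⌉ = 89
j=2: r + 1k = 434.614 → ⌈·⌉ = 435
j=3: r + 2k = 780.364 → ⌈·⌉ = 781
j=4: r + 3k = 1126.114 → ⌈·⌉ = 1127
j=5: r + 4k = 1471.864 → ⌈·⌉ = 1472
j=6: r + 5k = 1817.614 → ⌈·⌉ = 1818
j=7: r + 6k = 2163.364 → ⌈·⌉ = 2164
j=8: r + 7k = 2509.114 → ⌈·⌉ = 2510
j=9: r + 8k = 2854.864 → ⌈·⌉ = 2855
j=10: r + 9k = 3200.614 → ⌈·⌉ = 3201
j=11: r + 10k = 3546.364 → ⌈·⌉ = 3547
j=12: r + 11k = 3892.114 → ⌈·⌉ = 3893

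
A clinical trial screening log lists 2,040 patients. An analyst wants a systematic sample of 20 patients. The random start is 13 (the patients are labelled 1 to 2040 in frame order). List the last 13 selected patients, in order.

k = N/n = 2040/20 = 102
8th selection = 13 + 7×102 = 727
9th: 727 + 102 = 829
10th: 829 + 102 = 931
11th: 931 + 102 = 1033
12th: 1033 + 102 = 1135
13th: 1135 + 102 = 1237
14th: 1237 + 102 = 1339
15th: 1339 + 102 = 1441
16th: 1441 + 102 = 1543
17th: 1543 + 102 = 1645
18th: 1645 + 102 = 1747
19th: 1747 + 102 = 1849
20th: 1849 + 102 = 1951

727, 829, 931, 1033, 1135, 1237, 1339, 1441, 1543, 1645, 1747, 1849, 1951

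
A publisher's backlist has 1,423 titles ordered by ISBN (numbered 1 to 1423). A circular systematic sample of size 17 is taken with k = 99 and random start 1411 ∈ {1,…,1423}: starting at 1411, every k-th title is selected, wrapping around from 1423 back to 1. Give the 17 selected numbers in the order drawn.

Selection 1: 1411
Selection 2: 1411 + 99 = 1510 → 1510 − 1423 = 87
Selection 3: 87 + 99 = 186
Selection 4: 186 + 99 = 285
Selection 5: 285 + 99 = 384
Selection 6: 384 + 99 = 483
Selection 7: 483 + 99 = 582
Selection 8: 582 + 99 = 681
Selection 9: 681 + 99 = 780
Selection 10: 780 + 99 = 879
Selection 11: 879 + 99 = 978
Selection 12: 978 + 99 = 1077
Selection 13: 1077 + 99 = 1176
Selection 14: 1176 + 99 = 1275
Selection 15: 1275 + 99 = 1374
Selection 16: 1374 + 99 = 1473 → 1473 − 1423 = 50
Selection 17: 50 + 99 = 149

1411, 87, 186, 285, 384, 483, 582, 681, 780, 879, 978, 1077, 1176, 1275, 1374, 50, 149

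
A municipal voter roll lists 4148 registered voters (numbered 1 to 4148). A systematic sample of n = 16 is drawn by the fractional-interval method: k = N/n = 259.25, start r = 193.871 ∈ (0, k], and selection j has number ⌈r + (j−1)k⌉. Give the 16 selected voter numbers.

194, 454, 713, 972, 1231, 1491, 1750, 2009, 2268, 2528, 2787, 3046, 3305, 3565, 3824, 4083

j=1: r + 0k = 193.871 → ⌈·⌉ = 194
j=2: r + 1k = 453.121 → ⌈·⌉ = 454
j=3: r + 2k = 712.371 → ⌈·⌉ = 713
j=4: r + 3k = 971.621 → ⌈·⌉ = 972
j=5: r + 4k = 1230.871 → ⌈·⌉ = 1231
j=6: r + 5k = 1490.121 → ⌈·⌉ = 1491
j=7: r + 6k = 1749.371 → ⌈·⌉ = 1750
j=8: r + 7k = 2008.621 → ⌈·⌉ = 2009
j=9: r + 8k = 2267.871 → ⌈·⌉ = 2268
j=10: r + 9k = 2527.121 → ⌈·⌉ = 2528
j=11: r + 10k = 2786.371 → ⌈·⌉ = 2787
j=12: r + 11k = 3045.621 → ⌈·⌉ = 3046
j=13: r + 12k = 3304.871 → ⌈·⌉ = 3305
j=14: r + 13k = 3564.121 → ⌈·⌉ = 3565
j=15: r + 14k = 3823.371 → ⌈·⌉ = 3824
j=16: r + 15k = 4082.621 → ⌈·⌉ = 4083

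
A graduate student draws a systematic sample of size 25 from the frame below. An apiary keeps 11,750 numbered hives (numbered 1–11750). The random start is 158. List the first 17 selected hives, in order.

158, 628, 1098, 1568, 2038, 2508, 2978, 3448, 3918, 4388, 4858, 5328, 5798, 6268, 6738, 7208, 7678

k = N/n = 11750/25 = 470
hive 1: 158
hive 2: 158 + 470 = 628
hive 3: 628 + 470 = 1098
hive 4: 1098 + 470 = 1568
hive 5: 1568 + 470 = 2038
hive 6: 2038 + 470 = 2508
hive 7: 2508 + 470 = 2978
hive 8: 2978 + 470 = 3448
hive 9: 3448 + 470 = 3918
hive 10: 3918 + 470 = 4388
hive 11: 4388 + 470 = 4858
hive 12: 4858 + 470 = 5328
hive 13: 5328 + 470 = 5798
hive 14: 5798 + 470 = 6268
hive 15: 6268 + 470 = 6738
hive 16: 6738 + 470 = 7208
hive 17: 7208 + 470 = 7678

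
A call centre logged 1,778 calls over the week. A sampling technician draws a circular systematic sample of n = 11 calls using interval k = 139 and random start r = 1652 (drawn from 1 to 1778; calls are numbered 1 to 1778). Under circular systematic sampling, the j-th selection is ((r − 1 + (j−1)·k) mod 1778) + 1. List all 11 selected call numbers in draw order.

1652, 13, 152, 291, 430, 569, 708, 847, 986, 1125, 1264

Selection 1: 1652
Selection 2: 1652 + 139 = 1791 → 1791 − 1778 = 13
Selection 3: 13 + 139 = 152
Selection 4: 152 + 139 = 291
Selection 5: 291 + 139 = 430
Selection 6: 430 + 139 = 569
Selection 7: 569 + 139 = 708
Selection 8: 708 + 139 = 847
Selection 9: 847 + 139 = 986
Selection 10: 986 + 139 = 1125
Selection 11: 1125 + 139 = 1264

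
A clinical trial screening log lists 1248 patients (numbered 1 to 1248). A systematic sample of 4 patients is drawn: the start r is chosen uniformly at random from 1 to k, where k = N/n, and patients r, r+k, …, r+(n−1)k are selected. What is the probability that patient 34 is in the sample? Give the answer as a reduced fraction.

k = 1248/4 = 312.
Patient 34 is selected iff r ≡ 34 (mod 312); exactly one such r in {1,…,312}.
Inclusion probability = 1/312.

1/312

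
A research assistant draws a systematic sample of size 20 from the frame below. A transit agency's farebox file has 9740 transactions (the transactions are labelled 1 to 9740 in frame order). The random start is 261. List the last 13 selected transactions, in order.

3670, 4157, 4644, 5131, 5618, 6105, 6592, 7079, 7566, 8053, 8540, 9027, 9514

k = N/n = 9740/20 = 487
8th selection = 261 + 7×487 = 3670
9th: 3670 + 487 = 4157
10th: 4157 + 487 = 4644
11th: 4644 + 487 = 5131
12th: 5131 + 487 = 5618
13th: 5618 + 487 = 6105
14th: 6105 + 487 = 6592
15th: 6592 + 487 = 7079
16th: 7079 + 487 = 7566
17th: 7566 + 487 = 8053
18th: 8053 + 487 = 8540
19th: 8540 + 487 = 9027
20th: 9027 + 487 = 9514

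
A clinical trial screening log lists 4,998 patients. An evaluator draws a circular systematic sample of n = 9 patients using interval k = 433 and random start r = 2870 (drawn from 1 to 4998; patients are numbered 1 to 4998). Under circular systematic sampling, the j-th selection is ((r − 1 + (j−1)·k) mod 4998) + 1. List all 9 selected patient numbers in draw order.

Selection 1: 2870
Selection 2: 2870 + 433 = 3303
Selection 3: 3303 + 433 = 3736
Selection 4: 3736 + 433 = 4169
Selection 5: 4169 + 433 = 4602
Selection 6: 4602 + 433 = 5035 → 5035 − 4998 = 37
Selection 7: 37 + 433 = 470
Selection 8: 470 + 433 = 903
Selection 9: 903 + 433 = 1336

2870, 3303, 3736, 4169, 4602, 37, 470, 903, 1336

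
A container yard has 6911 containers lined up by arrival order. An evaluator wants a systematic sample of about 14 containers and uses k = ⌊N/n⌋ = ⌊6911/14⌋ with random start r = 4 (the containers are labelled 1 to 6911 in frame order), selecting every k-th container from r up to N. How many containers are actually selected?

15

k = ⌊6911/14⌋ = 493
Achieved size = ⌊(6911 − 4)/493⌋ + 1 = ⌊6907/493⌋ + 1 = 14 + 1 = 15
(last selection: 4 + 14×493 = 6906 ≤ 6911; next would be 7399 > 6911)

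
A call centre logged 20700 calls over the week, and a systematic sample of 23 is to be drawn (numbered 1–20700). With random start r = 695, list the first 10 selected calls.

695, 1595, 2495, 3395, 4295, 5195, 6095, 6995, 7895, 8795

k = N/n = 20700/23 = 900
call 1: 695
call 2: 695 + 900 = 1595
call 3: 1595 + 900 = 2495
call 4: 2495 + 900 = 3395
call 5: 3395 + 900 = 4295
call 6: 4295 + 900 = 5195
call 7: 5195 + 900 = 6095
call 8: 6095 + 900 = 6995
call 9: 6995 + 900 = 7895
call 10: 7895 + 900 = 8795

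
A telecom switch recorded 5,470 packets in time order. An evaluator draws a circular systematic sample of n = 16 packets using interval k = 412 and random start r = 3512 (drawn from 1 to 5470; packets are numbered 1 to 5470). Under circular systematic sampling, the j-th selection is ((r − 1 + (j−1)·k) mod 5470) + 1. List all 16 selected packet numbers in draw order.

Selection 1: 3512
Selection 2: 3512 + 412 = 3924
Selection 3: 3924 + 412 = 4336
Selection 4: 4336 + 412 = 4748
Selection 5: 4748 + 412 = 5160
Selection 6: 5160 + 412 = 5572 → 5572 − 5470 = 102
Selection 7: 102 + 412 = 514
Selection 8: 514 + 412 = 926
Selection 9: 926 + 412 = 1338
Selection 10: 1338 + 412 = 1750
Selection 11: 1750 + 412 = 2162
Selection 12: 2162 + 412 = 2574
Selection 13: 2574 + 412 = 2986
Selection 14: 2986 + 412 = 3398
Selection 15: 3398 + 412 = 3810
Selection 16: 3810 + 412 = 4222

3512, 3924, 4336, 4748, 5160, 102, 514, 926, 1338, 1750, 2162, 2574, 2986, 3398, 3810, 4222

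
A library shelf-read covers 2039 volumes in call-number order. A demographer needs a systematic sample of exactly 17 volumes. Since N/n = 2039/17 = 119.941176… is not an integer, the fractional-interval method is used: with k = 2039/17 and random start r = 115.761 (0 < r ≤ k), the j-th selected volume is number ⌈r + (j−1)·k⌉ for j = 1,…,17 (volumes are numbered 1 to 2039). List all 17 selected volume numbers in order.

116, 236, 356, 476, 596, 716, 836, 956, 1076, 1196, 1316, 1436, 1556, 1675, 1795, 1915, 2035

j=1: r + 0k = 115.761 → ⌈·⌉ = 116
j=2: r + 1k = 235.702176… → ⌈·⌉ = 236
j=3: r + 2k = 355.643352… → ⌈·⌉ = 356
j=4: r + 3k = 475.584529… → ⌈·⌉ = 476
j=5: r + 4k = 595.525705… → ⌈·⌉ = 596
j=6: r + 5k = 715.466882… → ⌈·⌉ = 716
j=7: r + 6k = 835.408058… → ⌈·⌉ = 836
j=8: r + 7k = 955.349235… → ⌈·⌉ = 956
j=9: r + 8k = 1075.290411… → ⌈·⌉ = 1076
j=10: r + 9k = 1195.231588… → ⌈·⌉ = 1196
j=11: r + 10k = 1315.172764… → ⌈·⌉ = 1316
j=12: r + 11k = 1435.113941… → ⌈·⌉ = 1436
j=13: r + 12k = 1555.055117… → ⌈·⌉ = 1556
j=14: r + 13k = 1674.996294… → ⌈·⌉ = 1675
j=15: r + 14k = 1794.937470… → ⌈·⌉ = 1795
j=16: r + 15k = 1914.878647… → ⌈·⌉ = 1915
j=17: r + 16k = 2034.819823… → ⌈·⌉ = 2035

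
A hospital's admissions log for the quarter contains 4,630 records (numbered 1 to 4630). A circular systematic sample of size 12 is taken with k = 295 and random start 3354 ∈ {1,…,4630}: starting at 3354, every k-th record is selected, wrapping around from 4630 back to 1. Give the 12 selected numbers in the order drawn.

Selection 1: 3354
Selection 2: 3354 + 295 = 3649
Selection 3: 3649 + 295 = 3944
Selection 4: 3944 + 295 = 4239
Selection 5: 4239 + 295 = 4534
Selection 6: 4534 + 295 = 4829 → 4829 − 4630 = 199
Selection 7: 199 + 295 = 494
Selection 8: 494 + 295 = 789
Selection 9: 789 + 295 = 1084
Selection 10: 1084 + 295 = 1379
Selection 11: 1379 + 295 = 1674
Selection 12: 1674 + 295 = 1969

3354, 3649, 3944, 4239, 4534, 199, 494, 789, 1084, 1379, 1674, 1969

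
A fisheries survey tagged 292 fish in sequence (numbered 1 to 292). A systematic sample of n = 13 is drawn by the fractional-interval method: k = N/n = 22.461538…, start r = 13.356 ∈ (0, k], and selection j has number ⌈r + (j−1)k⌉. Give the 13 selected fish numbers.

14, 36, 59, 81, 104, 126, 149, 171, 194, 216, 238, 261, 283

j=1: r + 0k = 13.356 → ⌈·⌉ = 14
j=2: r + 1k = 35.817538… → ⌈·⌉ = 36
j=3: r + 2k = 58.279076… → ⌈·⌉ = 59
j=4: r + 3k = 80.740615… → ⌈·⌉ = 81
j=5: r + 4k = 103.202153… → ⌈·⌉ = 104
j=6: r + 5k = 125.663692… → ⌈·⌉ = 126
j=7: r + 6k = 148.125230… → ⌈·⌉ = 149
j=8: r + 7k = 170.586769… → ⌈·⌉ = 171
j=9: r + 8k = 193.048307… → ⌈·⌉ = 194
j=10: r + 9k = 215.509846… → ⌈·⌉ = 216
j=11: r + 10k = 237.971384… → ⌈·⌉ = 238
j=12: r + 11k = 260.432923… → ⌈·⌉ = 261
j=13: r + 12k = 282.894461… → ⌈·⌉ = 283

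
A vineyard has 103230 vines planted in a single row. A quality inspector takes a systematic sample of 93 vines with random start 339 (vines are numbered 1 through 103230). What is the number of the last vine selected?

k = 103230/93 = 1110
93rd selection = r + (93−1)·k = 339 + 92×1110 = 339 + 102120 = 102459

102459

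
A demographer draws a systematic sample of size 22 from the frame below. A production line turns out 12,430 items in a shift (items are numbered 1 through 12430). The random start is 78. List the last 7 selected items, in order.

k = N/n = 12430/22 = 565
16th selection = 78 + 15×565 = 8553
17th: 8553 + 565 = 9118
18th: 9118 + 565 = 9683
19th: 9683 + 565 = 10248
20th: 10248 + 565 = 10813
21st: 10813 + 565 = 11378
22nd: 11378 + 565 = 11943

8553, 9118, 9683, 10248, 10813, 11378, 11943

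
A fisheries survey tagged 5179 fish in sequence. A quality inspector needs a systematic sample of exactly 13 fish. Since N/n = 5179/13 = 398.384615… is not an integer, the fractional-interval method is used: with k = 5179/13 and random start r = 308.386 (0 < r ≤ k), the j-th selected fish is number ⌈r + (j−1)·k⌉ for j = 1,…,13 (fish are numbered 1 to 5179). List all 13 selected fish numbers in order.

j=1: r + 0k = 308.386 → ⌈·⌉ = 309
j=2: r + 1k = 706.770615… → ⌈·⌉ = 707
j=3: r + 2k = 1105.155230… → ⌈·⌉ = 1106
j=4: r + 3k = 1503.539846… → ⌈·⌉ = 1504
j=5: r + 4k = 1901.924461… → ⌈·⌉ = 1902
j=6: r + 5k = 2300.309076… → ⌈·⌉ = 2301
j=7: r + 6k = 2698.693692… → ⌈·⌉ = 2699
j=8: r + 7k = 3097.078307… → ⌈·⌉ = 3098
j=9: r + 8k = 3495.462923… → ⌈·⌉ = 3496
j=10: r + 9k = 3893.847538… → ⌈·⌉ = 3894
j=11: r + 10k = 4292.232153… → ⌈·⌉ = 4293
j=12: r + 11k = 4690.616769… → ⌈·⌉ = 4691
j=13: r + 12k = 5089.001384… → ⌈·⌉ = 5090

309, 707, 1106, 1504, 1902, 2301, 2699, 3098, 3496, 3894, 4293, 4691, 5090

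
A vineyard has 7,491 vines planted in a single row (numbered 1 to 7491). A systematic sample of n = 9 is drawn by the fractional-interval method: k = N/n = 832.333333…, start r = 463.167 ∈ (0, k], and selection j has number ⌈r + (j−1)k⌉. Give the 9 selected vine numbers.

j=1: r + 0k = 463.167 → ⌈·⌉ = 464
j=2: r + 1k = 1295.500333… → ⌈·⌉ = 1296
j=3: r + 2k = 2127.833666… → ⌈·⌉ = 2128
j=4: r + 3k = 2960.167 → ⌈·⌉ = 2961
j=5: r + 4k = 3792.500333… → ⌈·⌉ = 3793
j=6: r + 5k = 4624.833666… → ⌈·⌉ = 4625
j=7: r + 6k = 5457.167 → ⌈·⌉ = 5458
j=8: r + 7k = 6289.500333… → ⌈·⌉ = 6290
j=9: r + 8k = 7121.833666… → ⌈·⌉ = 7122

464, 1296, 2128, 2961, 3793, 4625, 5458, 6290, 7122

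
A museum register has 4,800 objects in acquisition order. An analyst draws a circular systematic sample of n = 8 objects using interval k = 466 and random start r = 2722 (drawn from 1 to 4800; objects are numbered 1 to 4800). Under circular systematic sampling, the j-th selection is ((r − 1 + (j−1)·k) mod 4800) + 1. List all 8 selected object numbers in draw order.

2722, 3188, 3654, 4120, 4586, 252, 718, 1184

Selection 1: 2722
Selection 2: 2722 + 466 = 3188
Selection 3: 3188 + 466 = 3654
Selection 4: 3654 + 466 = 4120
Selection 5: 4120 + 466 = 4586
Selection 6: 4586 + 466 = 5052 → 5052 − 4800 = 252
Selection 7: 252 + 466 = 718
Selection 8: 718 + 466 = 1184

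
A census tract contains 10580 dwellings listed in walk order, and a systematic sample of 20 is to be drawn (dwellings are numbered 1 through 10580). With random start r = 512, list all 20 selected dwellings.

k = N/n = 10580/20 = 529
dwelling 1: 512
dwelling 2: 512 + 529 = 1041
dwelling 3: 1041 + 529 = 1570
dwelling 4: 1570 + 529 = 2099
dwelling 5: 2099 + 529 = 2628
dwelling 6: 2628 + 529 = 3157
dwelling 7: 3157 + 529 = 3686
dwelling 8: 3686 + 529 = 4215
dwelling 9: 4215 + 529 = 4744
dwelling 10: 4744 + 529 = 5273
dwelling 11: 5273 + 529 = 5802
dwelling 12: 5802 + 529 = 6331
dwelling 13: 6331 + 529 = 6860
dwelling 14: 6860 + 529 = 7389
dwelling 15: 7389 + 529 = 7918
dwelling 16: 7918 + 529 = 8447
dwelling 17: 8447 + 529 = 8976
dwelling 18: 8976 + 529 = 9505
dwelling 19: 9505 + 529 = 10034
dwelling 20: 10034 + 529 = 10563

512, 1041, 1570, 2099, 2628, 3157, 3686, 4215, 4744, 5273, 5802, 6331, 6860, 7389, 7918, 8447, 8976, 9505, 10034, 10563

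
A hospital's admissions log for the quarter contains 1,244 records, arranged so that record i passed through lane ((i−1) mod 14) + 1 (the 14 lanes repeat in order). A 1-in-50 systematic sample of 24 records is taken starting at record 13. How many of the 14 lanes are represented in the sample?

7

Consecutive selections differ by k = 50, so their lane numbers differ by 50 mod 14 = 8.
gcd(50, 14) = 2, so the sample visits 14/2 = 7 distinct residues mod 14.
Start 13 is lane 13; the lanes hit are 1, 3, 5, 7, 9, 11, 13.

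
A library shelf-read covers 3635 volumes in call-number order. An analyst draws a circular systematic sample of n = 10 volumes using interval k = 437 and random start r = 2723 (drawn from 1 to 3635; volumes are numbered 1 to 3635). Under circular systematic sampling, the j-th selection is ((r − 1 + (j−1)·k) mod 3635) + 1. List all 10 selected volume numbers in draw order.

2723, 3160, 3597, 399, 836, 1273, 1710, 2147, 2584, 3021

Selection 1: 2723
Selection 2: 2723 + 437 = 3160
Selection 3: 3160 + 437 = 3597
Selection 4: 3597 + 437 = 4034 → 4034 − 3635 = 399
Selection 5: 399 + 437 = 836
Selection 6: 836 + 437 = 1273
Selection 7: 1273 + 437 = 1710
Selection 8: 1710 + 437 = 2147
Selection 9: 2147 + 437 = 2584
Selection 10: 2584 + 437 = 3021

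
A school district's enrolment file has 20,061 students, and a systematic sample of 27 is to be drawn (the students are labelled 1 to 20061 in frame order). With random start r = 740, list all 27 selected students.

k = N/n = 20061/27 = 743
student 1: 740
student 2: 740 + 743 = 1483
student 3: 1483 + 743 = 2226
student 4: 2226 + 743 = 2969
student 5: 2969 + 743 = 3712
student 6: 3712 + 743 = 4455
student 7: 4455 + 743 = 5198
student 8: 5198 + 743 = 5941
student 9: 5941 + 743 = 6684
student 10: 6684 + 743 = 7427
student 11: 7427 + 743 = 8170
student 12: 8170 + 743 = 8913
student 13: 8913 + 743 = 9656
student 14: 9656 + 743 = 10399
student 15: 10399 + 743 = 11142
student 16: 11142 + 743 = 11885
student 17: 11885 + 743 = 12628
student 18: 12628 + 743 = 13371
student 19: 13371 + 743 = 14114
student 20: 14114 + 743 = 14857
student 21: 14857 + 743 = 15600
student 22: 15600 + 743 = 16343
student 23: 16343 + 743 = 17086
student 24: 17086 + 743 = 17829
student 25: 17829 + 743 = 18572
student 26: 18572 + 743 = 19315
student 27: 19315 + 743 = 20058

740, 1483, 2226, 2969, 3712, 4455, 5198, 5941, 6684, 7427, 8170, 8913, 9656, 10399, 11142, 11885, 12628, 13371, 14114, 14857, 15600, 16343, 17086, 17829, 18572, 19315, 20058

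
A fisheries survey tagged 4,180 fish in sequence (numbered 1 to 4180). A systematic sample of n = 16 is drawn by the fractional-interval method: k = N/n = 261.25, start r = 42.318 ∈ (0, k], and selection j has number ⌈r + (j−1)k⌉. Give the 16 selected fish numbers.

j=1: r + 0k = 42.318 → ⌈·⌉ = 43
j=2: r + 1k = 303.568 → ⌈·⌉ = 304
j=3: r + 2k = 564.818 → ⌈·⌉ = 565
j=4: r + 3k = 826.068 → ⌈·⌉ = 827
j=5: r + 4k = 1087.318 → ⌈·⌉ = 1088
j=6: r + 5k = 1348.568 → ⌈·⌉ = 1349
j=7: r + 6k = 1609.818 → ⌈·⌉ = 1610
j=8: r + 7k = 1871.068 → ⌈·⌉ = 1872
j=9: r + 8k = 2132.318 → ⌈·⌉ = 2133
j=10: r + 9k = 2393.568 → ⌈·⌉ = 2394
j=11: r + 10k = 2654.818 → ⌈·⌉ = 2655
j=12: r + 11k = 2916.068 → ⌈·⌉ = 2917
j=13: r + 12k = 3177.318 → ⌈·⌉ = 3178
j=14: r + 13k = 3438.568 → ⌈·⌉ = 3439
j=15: r + 14k = 3699.818 → ⌈·⌉ = 3700
j=16: r + 15k = 3961.068 → ⌈·⌉ = 3962

43, 304, 565, 827, 1088, 1349, 1610, 1872, 2133, 2394, 2655, 2917, 3178, 3439, 3700, 3962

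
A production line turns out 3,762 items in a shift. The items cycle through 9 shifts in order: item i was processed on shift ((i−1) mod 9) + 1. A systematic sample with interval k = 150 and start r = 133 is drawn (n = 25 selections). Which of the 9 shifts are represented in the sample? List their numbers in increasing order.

1, 4, 7

Consecutive selections differ by k = 150, so their shift numbers differ by 150 mod 9 = 6.
gcd(150, 9) = 3, so the sample visits 9/3 = 3 distinct residues mod 9.
Start 133 is shift 7; the shifts hit are 1, 4, 7.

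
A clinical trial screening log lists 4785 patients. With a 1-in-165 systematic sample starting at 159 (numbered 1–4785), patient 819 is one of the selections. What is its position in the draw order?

k = 165
position = (819 − 159)/165 + 1 = 660/165 + 1 = 4 + 1 = 5

5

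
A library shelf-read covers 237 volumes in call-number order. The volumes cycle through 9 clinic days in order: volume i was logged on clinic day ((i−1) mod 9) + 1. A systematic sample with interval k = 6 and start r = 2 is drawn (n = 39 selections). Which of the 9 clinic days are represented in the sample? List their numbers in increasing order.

2, 5, 8

Consecutive selections differ by k = 6, so their clinic day numbers differ by 6 mod 9 = 6.
gcd(6, 9) = 3, so the sample visits 9/3 = 3 distinct residues mod 9.
Start 2 is clinic day 2; the clinic days hit are 2, 5, 8.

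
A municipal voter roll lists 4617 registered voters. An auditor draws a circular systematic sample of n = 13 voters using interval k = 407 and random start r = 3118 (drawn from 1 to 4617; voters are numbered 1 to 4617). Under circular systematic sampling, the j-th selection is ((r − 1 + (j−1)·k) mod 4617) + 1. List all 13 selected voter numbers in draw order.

3118, 3525, 3932, 4339, 129, 536, 943, 1350, 1757, 2164, 2571, 2978, 3385

Selection 1: 3118
Selection 2: 3118 + 407 = 3525
Selection 3: 3525 + 407 = 3932
Selection 4: 3932 + 407 = 4339
Selection 5: 4339 + 407 = 4746 → 4746 − 4617 = 129
Selection 6: 129 + 407 = 536
Selection 7: 536 + 407 = 943
Selection 8: 943 + 407 = 1350
Selection 9: 1350 + 407 = 1757
Selection 10: 1757 + 407 = 2164
Selection 11: 2164 + 407 = 2571
Selection 12: 2571 + 407 = 2978
Selection 13: 2978 + 407 = 3385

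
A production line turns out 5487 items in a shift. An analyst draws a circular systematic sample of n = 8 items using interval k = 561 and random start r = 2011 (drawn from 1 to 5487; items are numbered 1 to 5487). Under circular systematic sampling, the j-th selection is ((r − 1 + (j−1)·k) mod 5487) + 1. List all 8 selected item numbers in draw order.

Selection 1: 2011
Selection 2: 2011 + 561 = 2572
Selection 3: 2572 + 561 = 3133
Selection 4: 3133 + 561 = 3694
Selection 5: 3694 + 561 = 4255
Selection 6: 4255 + 561 = 4816
Selection 7: 4816 + 561 = 5377
Selection 8: 5377 + 561 = 5938 → 5938 − 5487 = 451

2011, 2572, 3133, 3694, 4255, 4816, 5377, 451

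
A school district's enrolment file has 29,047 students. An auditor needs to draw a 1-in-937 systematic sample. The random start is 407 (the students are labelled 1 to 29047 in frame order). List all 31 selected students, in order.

student 1: 407
student 2: 407 + 937 = 1344
student 3: 1344 + 937 = 2281
student 4: 2281 + 937 = 3218
student 5: 3218 + 937 = 4155
student 6: 4155 + 937 = 5092
student 7: 5092 + 937 = 6029
student 8: 6029 + 937 = 6966
student 9: 6966 + 937 = 7903
student 10: 7903 + 937 = 8840
student 11: 8840 + 937 = 9777
student 12: 9777 + 937 = 10714
student 13: 10714 + 937 = 11651
student 14: 11651 + 937 = 12588
student 15: 12588 + 937 = 13525
student 16: 13525 + 937 = 14462
student 17: 14462 + 937 = 15399
student 18: 15399 + 937 = 16336
student 19: 16336 + 937 = 17273
student 20: 17273 + 937 = 18210
student 21: 18210 + 937 = 19147
student 22: 19147 + 937 = 20084
student 23: 20084 + 937 = 21021
student 24: 21021 + 937 = 21958
student 25: 21958 + 937 = 22895
student 26: 22895 + 937 = 23832
student 27: 23832 + 937 = 24769
student 28: 24769 + 937 = 25706
student 29: 25706 + 937 = 26643
student 30: 26643 + 937 = 27580
student 31: 27580 + 937 = 28517

407, 1344, 2281, 3218, 4155, 5092, 6029, 6966, 7903, 8840, 9777, 10714, 11651, 12588, 13525, 14462, 15399, 16336, 17273, 18210, 19147, 20084, 21021, 21958, 22895, 23832, 24769, 25706, 26643, 27580, 28517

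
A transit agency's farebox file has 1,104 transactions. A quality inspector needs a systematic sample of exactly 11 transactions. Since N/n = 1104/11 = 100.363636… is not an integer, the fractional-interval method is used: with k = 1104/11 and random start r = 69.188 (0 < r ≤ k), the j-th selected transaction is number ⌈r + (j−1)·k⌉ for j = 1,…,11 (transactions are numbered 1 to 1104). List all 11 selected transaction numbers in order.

j=1: r + 0k = 69.188 → ⌈·⌉ = 70
j=2: r + 1k = 169.551636… → ⌈·⌉ = 170
j=3: r + 2k = 269.915272… → ⌈·⌉ = 270
j=4: r + 3k = 370.278909… → ⌈·⌉ = 371
j=5: r + 4k = 470.642545… → ⌈·⌉ = 471
j=6: r + 5k = 571.006181… → ⌈·⌉ = 572
j=7: r + 6k = 671.369818… → ⌈·⌉ = 672
j=8: r + 7k = 771.733454… → ⌈·⌉ = 772
j=9: r + 8k = 872.097090… → ⌈·⌉ = 873
j=10: r + 9k = 972.460727… → ⌈·⌉ = 973
j=11: r + 10k = 1072.824363… → ⌈·⌉ = 1073

70, 170, 270, 371, 471, 572, 672, 772, 873, 973, 1073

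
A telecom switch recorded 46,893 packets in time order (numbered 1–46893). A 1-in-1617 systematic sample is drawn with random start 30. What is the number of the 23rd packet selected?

k = 1617
23rd selection = r + (23−1)·k = 30 + 22×1617 = 30 + 35574 = 35604

35604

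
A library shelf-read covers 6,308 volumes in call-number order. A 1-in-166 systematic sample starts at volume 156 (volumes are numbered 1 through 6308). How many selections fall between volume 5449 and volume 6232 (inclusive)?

k = 166
First selection ≥ 5449: 156 + ⌈(5449−156)/166⌉·166 = 156 + 32×166 = 5468
Last selection ≤ 6232: 156 + ⌊(6232−156)/166⌋·166 = 156 + 36×166 = 6132
Count = 36 − 32 + 1 = 5

5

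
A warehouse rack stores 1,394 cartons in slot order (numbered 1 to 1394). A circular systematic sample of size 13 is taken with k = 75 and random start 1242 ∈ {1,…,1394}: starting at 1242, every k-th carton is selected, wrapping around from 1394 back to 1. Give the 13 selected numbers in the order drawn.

Selection 1: 1242
Selection 2: 1242 + 75 = 1317
Selection 3: 1317 + 75 = 1392
Selection 4: 1392 + 75 = 1467 → 1467 − 1394 = 73
Selection 5: 73 + 75 = 148
Selection 6: 148 + 75 = 223
Selection 7: 223 + 75 = 298
Selection 8: 298 + 75 = 373
Selection 9: 373 + 75 = 448
Selection 10: 448 + 75 = 523
Selection 11: 523 + 75 = 598
Selection 12: 598 + 75 = 673
Selection 13: 673 + 75 = 748

1242, 1317, 1392, 73, 148, 223, 298, 373, 448, 523, 598, 673, 748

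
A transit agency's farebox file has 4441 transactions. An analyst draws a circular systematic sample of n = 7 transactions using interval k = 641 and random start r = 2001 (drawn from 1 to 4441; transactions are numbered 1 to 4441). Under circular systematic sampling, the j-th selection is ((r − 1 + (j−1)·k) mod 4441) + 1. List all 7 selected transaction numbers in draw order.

Selection 1: 2001
Selection 2: 2001 + 641 = 2642
Selection 3: 2642 + 641 = 3283
Selection 4: 3283 + 641 = 3924
Selection 5: 3924 + 641 = 4565 → 4565 − 4441 = 124
Selection 6: 124 + 641 = 765
Selection 7: 765 + 641 = 1406

2001, 2642, 3283, 3924, 124, 765, 1406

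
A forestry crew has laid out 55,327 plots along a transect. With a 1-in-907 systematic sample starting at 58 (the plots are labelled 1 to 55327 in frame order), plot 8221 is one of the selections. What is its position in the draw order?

10

k = 907
position = (8221 − 58)/907 + 1 = 8163/907 + 1 = 9 + 1 = 10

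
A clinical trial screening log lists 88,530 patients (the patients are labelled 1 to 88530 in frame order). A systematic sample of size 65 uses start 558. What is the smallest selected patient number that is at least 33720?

k = 88530/65 = 1362
Steps past start: ⌈(33720 − 558)/1362⌉ = ⌈33162/1362⌉ = 25
Selected patient: 558 + 25×1362 = 34608

34608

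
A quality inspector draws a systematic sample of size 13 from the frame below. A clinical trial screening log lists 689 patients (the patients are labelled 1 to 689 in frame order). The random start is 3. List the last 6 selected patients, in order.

k = N/n = 689/13 = 53
8th selection = 3 + 7×53 = 374
9th: 374 + 53 = 427
10th: 427 + 53 = 480
11th: 480 + 53 = 533
12th: 533 + 53 = 586
13th: 586 + 53 = 639

374, 427, 480, 533, 586, 639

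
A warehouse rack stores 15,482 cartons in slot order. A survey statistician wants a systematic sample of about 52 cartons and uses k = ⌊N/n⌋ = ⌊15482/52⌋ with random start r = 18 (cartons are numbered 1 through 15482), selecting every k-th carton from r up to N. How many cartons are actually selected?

53

k = ⌊15482/52⌋ = 297
Achieved size = ⌊(15482 − 18)/297⌋ + 1 = ⌊15464/297⌋ + 1 = 52 + 1 = 53
(last selection: 18 + 52×297 = 15462 ≤ 15482; next would be 15759 > 15482)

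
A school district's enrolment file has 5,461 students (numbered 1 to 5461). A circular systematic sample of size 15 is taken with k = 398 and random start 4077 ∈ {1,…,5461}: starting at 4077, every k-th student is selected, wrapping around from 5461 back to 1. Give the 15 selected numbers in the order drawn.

Selection 1: 4077
Selection 2: 4077 + 398 = 4475
Selection 3: 4475 + 398 = 4873
Selection 4: 4873 + 398 = 5271
Selection 5: 5271 + 398 = 5669 → 5669 − 5461 = 208
Selection 6: 208 + 398 = 606
Selection 7: 606 + 398 = 1004
Selection 8: 1004 + 398 = 1402
Selection 9: 1402 + 398 = 1800
Selection 10: 1800 + 398 = 2198
Selection 11: 2198 + 398 = 2596
Selection 12: 2596 + 398 = 2994
Selection 13: 2994 + 398 = 3392
Selection 14: 3392 + 398 = 3790
Selection 15: 3790 + 398 = 4188

4077, 4475, 4873, 5271, 208, 606, 1004, 1402, 1800, 2198, 2596, 2994, 3392, 3790, 4188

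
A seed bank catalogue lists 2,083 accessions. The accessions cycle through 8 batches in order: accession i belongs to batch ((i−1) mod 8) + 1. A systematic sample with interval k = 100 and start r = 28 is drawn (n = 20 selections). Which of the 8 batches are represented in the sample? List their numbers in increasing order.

Consecutive selections differ by k = 100, so their batch numbers differ by 100 mod 8 = 4.
gcd(100, 8) = 4, so the sample visits 8/4 = 2 distinct residues mod 8.
Start 28 is batch 4; the batches hit are 4, 8.

4, 8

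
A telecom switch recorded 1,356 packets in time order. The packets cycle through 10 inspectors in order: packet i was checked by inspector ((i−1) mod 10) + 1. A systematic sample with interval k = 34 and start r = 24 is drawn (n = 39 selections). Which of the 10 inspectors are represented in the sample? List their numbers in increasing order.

2, 4, 6, 8, 10

Consecutive selections differ by k = 34, so their inspector numbers differ by 34 mod 10 = 4.
gcd(34, 10) = 2, so the sample visits 10/2 = 5 distinct residues mod 10.
Start 24 is inspector 4; the inspectors hit are 2, 4, 6, 8, 10.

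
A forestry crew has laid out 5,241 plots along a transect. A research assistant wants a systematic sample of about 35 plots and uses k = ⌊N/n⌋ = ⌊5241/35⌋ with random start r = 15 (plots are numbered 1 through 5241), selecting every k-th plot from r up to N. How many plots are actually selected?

k = ⌊5241/35⌋ = 149
Achieved size = ⌊(5241 − 15)/149⌋ + 1 = ⌊5226/149⌋ + 1 = 35 + 1 = 36
(last selection: 15 + 35×149 = 5230 ≤ 5241; next would be 5379 > 5241)

36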